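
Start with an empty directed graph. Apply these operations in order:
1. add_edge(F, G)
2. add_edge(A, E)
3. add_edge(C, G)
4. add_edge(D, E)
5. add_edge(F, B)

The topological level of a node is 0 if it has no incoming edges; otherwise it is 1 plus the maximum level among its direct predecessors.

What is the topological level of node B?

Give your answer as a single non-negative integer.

Op 1: add_edge(F, G). Edges now: 1
Op 2: add_edge(A, E). Edges now: 2
Op 3: add_edge(C, G). Edges now: 3
Op 4: add_edge(D, E). Edges now: 4
Op 5: add_edge(F, B). Edges now: 5
Compute levels (Kahn BFS):
  sources (in-degree 0): A, C, D, F
  process A: level=0
    A->E: in-degree(E)=1, level(E)>=1
  process C: level=0
    C->G: in-degree(G)=1, level(G)>=1
  process D: level=0
    D->E: in-degree(E)=0, level(E)=1, enqueue
  process F: level=0
    F->B: in-degree(B)=0, level(B)=1, enqueue
    F->G: in-degree(G)=0, level(G)=1, enqueue
  process E: level=1
  process B: level=1
  process G: level=1
All levels: A:0, B:1, C:0, D:0, E:1, F:0, G:1
level(B) = 1

Answer: 1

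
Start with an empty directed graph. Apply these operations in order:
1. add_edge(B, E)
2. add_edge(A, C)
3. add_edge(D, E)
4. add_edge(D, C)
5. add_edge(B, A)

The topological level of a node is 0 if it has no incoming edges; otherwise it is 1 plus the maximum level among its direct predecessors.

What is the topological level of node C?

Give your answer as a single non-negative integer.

Op 1: add_edge(B, E). Edges now: 1
Op 2: add_edge(A, C). Edges now: 2
Op 3: add_edge(D, E). Edges now: 3
Op 4: add_edge(D, C). Edges now: 4
Op 5: add_edge(B, A). Edges now: 5
Compute levels (Kahn BFS):
  sources (in-degree 0): B, D
  process B: level=0
    B->A: in-degree(A)=0, level(A)=1, enqueue
    B->E: in-degree(E)=1, level(E)>=1
  process D: level=0
    D->C: in-degree(C)=1, level(C)>=1
    D->E: in-degree(E)=0, level(E)=1, enqueue
  process A: level=1
    A->C: in-degree(C)=0, level(C)=2, enqueue
  process E: level=1
  process C: level=2
All levels: A:1, B:0, C:2, D:0, E:1
level(C) = 2

Answer: 2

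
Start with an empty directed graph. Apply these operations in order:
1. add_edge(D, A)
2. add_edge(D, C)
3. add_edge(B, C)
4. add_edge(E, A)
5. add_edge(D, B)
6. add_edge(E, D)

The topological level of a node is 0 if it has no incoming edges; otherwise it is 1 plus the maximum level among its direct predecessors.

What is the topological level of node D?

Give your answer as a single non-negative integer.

Answer: 1

Derivation:
Op 1: add_edge(D, A). Edges now: 1
Op 2: add_edge(D, C). Edges now: 2
Op 3: add_edge(B, C). Edges now: 3
Op 4: add_edge(E, A). Edges now: 4
Op 5: add_edge(D, B). Edges now: 5
Op 6: add_edge(E, D). Edges now: 6
Compute levels (Kahn BFS):
  sources (in-degree 0): E
  process E: level=0
    E->A: in-degree(A)=1, level(A)>=1
    E->D: in-degree(D)=0, level(D)=1, enqueue
  process D: level=1
    D->A: in-degree(A)=0, level(A)=2, enqueue
    D->B: in-degree(B)=0, level(B)=2, enqueue
    D->C: in-degree(C)=1, level(C)>=2
  process A: level=2
  process B: level=2
    B->C: in-degree(C)=0, level(C)=3, enqueue
  process C: level=3
All levels: A:2, B:2, C:3, D:1, E:0
level(D) = 1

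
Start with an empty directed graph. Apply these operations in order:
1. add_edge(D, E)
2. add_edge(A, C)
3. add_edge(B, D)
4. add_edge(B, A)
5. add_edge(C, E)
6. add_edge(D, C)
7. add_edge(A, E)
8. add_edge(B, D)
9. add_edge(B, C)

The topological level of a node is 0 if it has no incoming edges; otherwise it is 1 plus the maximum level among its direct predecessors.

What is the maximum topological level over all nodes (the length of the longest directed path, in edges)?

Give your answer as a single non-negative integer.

Answer: 3

Derivation:
Op 1: add_edge(D, E). Edges now: 1
Op 2: add_edge(A, C). Edges now: 2
Op 3: add_edge(B, D). Edges now: 3
Op 4: add_edge(B, A). Edges now: 4
Op 5: add_edge(C, E). Edges now: 5
Op 6: add_edge(D, C). Edges now: 6
Op 7: add_edge(A, E). Edges now: 7
Op 8: add_edge(B, D) (duplicate, no change). Edges now: 7
Op 9: add_edge(B, C). Edges now: 8
Compute levels (Kahn BFS):
  sources (in-degree 0): B
  process B: level=0
    B->A: in-degree(A)=0, level(A)=1, enqueue
    B->C: in-degree(C)=2, level(C)>=1
    B->D: in-degree(D)=0, level(D)=1, enqueue
  process A: level=1
    A->C: in-degree(C)=1, level(C)>=2
    A->E: in-degree(E)=2, level(E)>=2
  process D: level=1
    D->C: in-degree(C)=0, level(C)=2, enqueue
    D->E: in-degree(E)=1, level(E)>=2
  process C: level=2
    C->E: in-degree(E)=0, level(E)=3, enqueue
  process E: level=3
All levels: A:1, B:0, C:2, D:1, E:3
max level = 3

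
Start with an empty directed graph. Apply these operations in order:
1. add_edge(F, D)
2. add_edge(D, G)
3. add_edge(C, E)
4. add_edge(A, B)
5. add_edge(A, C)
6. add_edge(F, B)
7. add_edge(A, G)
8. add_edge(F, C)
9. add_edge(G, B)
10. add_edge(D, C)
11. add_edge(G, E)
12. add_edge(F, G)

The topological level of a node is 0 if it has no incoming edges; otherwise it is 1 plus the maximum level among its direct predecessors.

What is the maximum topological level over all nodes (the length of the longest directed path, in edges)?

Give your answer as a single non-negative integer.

Answer: 3

Derivation:
Op 1: add_edge(F, D). Edges now: 1
Op 2: add_edge(D, G). Edges now: 2
Op 3: add_edge(C, E). Edges now: 3
Op 4: add_edge(A, B). Edges now: 4
Op 5: add_edge(A, C). Edges now: 5
Op 6: add_edge(F, B). Edges now: 6
Op 7: add_edge(A, G). Edges now: 7
Op 8: add_edge(F, C). Edges now: 8
Op 9: add_edge(G, B). Edges now: 9
Op 10: add_edge(D, C). Edges now: 10
Op 11: add_edge(G, E). Edges now: 11
Op 12: add_edge(F, G). Edges now: 12
Compute levels (Kahn BFS):
  sources (in-degree 0): A, F
  process A: level=0
    A->B: in-degree(B)=2, level(B)>=1
    A->C: in-degree(C)=2, level(C)>=1
    A->G: in-degree(G)=2, level(G)>=1
  process F: level=0
    F->B: in-degree(B)=1, level(B)>=1
    F->C: in-degree(C)=1, level(C)>=1
    F->D: in-degree(D)=0, level(D)=1, enqueue
    F->G: in-degree(G)=1, level(G)>=1
  process D: level=1
    D->C: in-degree(C)=0, level(C)=2, enqueue
    D->G: in-degree(G)=0, level(G)=2, enqueue
  process C: level=2
    C->E: in-degree(E)=1, level(E)>=3
  process G: level=2
    G->B: in-degree(B)=0, level(B)=3, enqueue
    G->E: in-degree(E)=0, level(E)=3, enqueue
  process B: level=3
  process E: level=3
All levels: A:0, B:3, C:2, D:1, E:3, F:0, G:2
max level = 3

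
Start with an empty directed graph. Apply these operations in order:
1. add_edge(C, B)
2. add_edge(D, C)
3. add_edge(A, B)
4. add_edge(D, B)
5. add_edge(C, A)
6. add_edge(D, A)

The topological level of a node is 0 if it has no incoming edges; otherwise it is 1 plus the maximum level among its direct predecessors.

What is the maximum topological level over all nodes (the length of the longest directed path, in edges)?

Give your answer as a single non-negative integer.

Op 1: add_edge(C, B). Edges now: 1
Op 2: add_edge(D, C). Edges now: 2
Op 3: add_edge(A, B). Edges now: 3
Op 4: add_edge(D, B). Edges now: 4
Op 5: add_edge(C, A). Edges now: 5
Op 6: add_edge(D, A). Edges now: 6
Compute levels (Kahn BFS):
  sources (in-degree 0): D
  process D: level=0
    D->A: in-degree(A)=1, level(A)>=1
    D->B: in-degree(B)=2, level(B)>=1
    D->C: in-degree(C)=0, level(C)=1, enqueue
  process C: level=1
    C->A: in-degree(A)=0, level(A)=2, enqueue
    C->B: in-degree(B)=1, level(B)>=2
  process A: level=2
    A->B: in-degree(B)=0, level(B)=3, enqueue
  process B: level=3
All levels: A:2, B:3, C:1, D:0
max level = 3

Answer: 3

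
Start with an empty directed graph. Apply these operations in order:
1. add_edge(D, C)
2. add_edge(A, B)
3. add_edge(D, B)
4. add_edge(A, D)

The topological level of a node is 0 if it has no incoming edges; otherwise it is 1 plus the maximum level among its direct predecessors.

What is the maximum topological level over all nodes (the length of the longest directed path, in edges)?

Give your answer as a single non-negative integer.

Op 1: add_edge(D, C). Edges now: 1
Op 2: add_edge(A, B). Edges now: 2
Op 3: add_edge(D, B). Edges now: 3
Op 4: add_edge(A, D). Edges now: 4
Compute levels (Kahn BFS):
  sources (in-degree 0): A
  process A: level=0
    A->B: in-degree(B)=1, level(B)>=1
    A->D: in-degree(D)=0, level(D)=1, enqueue
  process D: level=1
    D->B: in-degree(B)=0, level(B)=2, enqueue
    D->C: in-degree(C)=0, level(C)=2, enqueue
  process B: level=2
  process C: level=2
All levels: A:0, B:2, C:2, D:1
max level = 2

Answer: 2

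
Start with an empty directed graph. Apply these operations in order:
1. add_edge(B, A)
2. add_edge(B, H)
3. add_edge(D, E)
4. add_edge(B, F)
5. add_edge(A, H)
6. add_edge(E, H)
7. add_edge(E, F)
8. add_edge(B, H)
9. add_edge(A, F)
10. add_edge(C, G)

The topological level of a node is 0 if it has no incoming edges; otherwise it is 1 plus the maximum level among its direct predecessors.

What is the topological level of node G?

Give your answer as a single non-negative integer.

Op 1: add_edge(B, A). Edges now: 1
Op 2: add_edge(B, H). Edges now: 2
Op 3: add_edge(D, E). Edges now: 3
Op 4: add_edge(B, F). Edges now: 4
Op 5: add_edge(A, H). Edges now: 5
Op 6: add_edge(E, H). Edges now: 6
Op 7: add_edge(E, F). Edges now: 7
Op 8: add_edge(B, H) (duplicate, no change). Edges now: 7
Op 9: add_edge(A, F). Edges now: 8
Op 10: add_edge(C, G). Edges now: 9
Compute levels (Kahn BFS):
  sources (in-degree 0): B, C, D
  process B: level=0
    B->A: in-degree(A)=0, level(A)=1, enqueue
    B->F: in-degree(F)=2, level(F)>=1
    B->H: in-degree(H)=2, level(H)>=1
  process C: level=0
    C->G: in-degree(G)=0, level(G)=1, enqueue
  process D: level=0
    D->E: in-degree(E)=0, level(E)=1, enqueue
  process A: level=1
    A->F: in-degree(F)=1, level(F)>=2
    A->H: in-degree(H)=1, level(H)>=2
  process G: level=1
  process E: level=1
    E->F: in-degree(F)=0, level(F)=2, enqueue
    E->H: in-degree(H)=0, level(H)=2, enqueue
  process F: level=2
  process H: level=2
All levels: A:1, B:0, C:0, D:0, E:1, F:2, G:1, H:2
level(G) = 1

Answer: 1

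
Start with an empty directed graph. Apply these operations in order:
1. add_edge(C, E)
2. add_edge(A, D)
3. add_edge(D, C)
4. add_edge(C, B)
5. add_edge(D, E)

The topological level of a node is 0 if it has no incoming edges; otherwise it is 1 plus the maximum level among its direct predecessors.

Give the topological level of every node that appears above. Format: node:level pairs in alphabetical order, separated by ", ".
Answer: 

Answer: A:0, B:3, C:2, D:1, E:3

Derivation:
Op 1: add_edge(C, E). Edges now: 1
Op 2: add_edge(A, D). Edges now: 2
Op 3: add_edge(D, C). Edges now: 3
Op 4: add_edge(C, B). Edges now: 4
Op 5: add_edge(D, E). Edges now: 5
Compute levels (Kahn BFS):
  sources (in-degree 0): A
  process A: level=0
    A->D: in-degree(D)=0, level(D)=1, enqueue
  process D: level=1
    D->C: in-degree(C)=0, level(C)=2, enqueue
    D->E: in-degree(E)=1, level(E)>=2
  process C: level=2
    C->B: in-degree(B)=0, level(B)=3, enqueue
    C->E: in-degree(E)=0, level(E)=3, enqueue
  process B: level=3
  process E: level=3
All levels: A:0, B:3, C:2, D:1, E:3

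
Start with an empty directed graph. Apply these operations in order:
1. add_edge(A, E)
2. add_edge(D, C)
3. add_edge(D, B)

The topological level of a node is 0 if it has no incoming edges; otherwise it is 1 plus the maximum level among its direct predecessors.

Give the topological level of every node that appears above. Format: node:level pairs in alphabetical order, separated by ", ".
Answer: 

Answer: A:0, B:1, C:1, D:0, E:1

Derivation:
Op 1: add_edge(A, E). Edges now: 1
Op 2: add_edge(D, C). Edges now: 2
Op 3: add_edge(D, B). Edges now: 3
Compute levels (Kahn BFS):
  sources (in-degree 0): A, D
  process A: level=0
    A->E: in-degree(E)=0, level(E)=1, enqueue
  process D: level=0
    D->B: in-degree(B)=0, level(B)=1, enqueue
    D->C: in-degree(C)=0, level(C)=1, enqueue
  process E: level=1
  process B: level=1
  process C: level=1
All levels: A:0, B:1, C:1, D:0, E:1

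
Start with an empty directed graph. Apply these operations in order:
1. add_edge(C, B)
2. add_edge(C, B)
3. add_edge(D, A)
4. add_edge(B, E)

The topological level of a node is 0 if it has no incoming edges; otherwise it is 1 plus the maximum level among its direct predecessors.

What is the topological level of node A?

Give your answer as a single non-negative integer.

Answer: 1

Derivation:
Op 1: add_edge(C, B). Edges now: 1
Op 2: add_edge(C, B) (duplicate, no change). Edges now: 1
Op 3: add_edge(D, A). Edges now: 2
Op 4: add_edge(B, E). Edges now: 3
Compute levels (Kahn BFS):
  sources (in-degree 0): C, D
  process C: level=0
    C->B: in-degree(B)=0, level(B)=1, enqueue
  process D: level=0
    D->A: in-degree(A)=0, level(A)=1, enqueue
  process B: level=1
    B->E: in-degree(E)=0, level(E)=2, enqueue
  process A: level=1
  process E: level=2
All levels: A:1, B:1, C:0, D:0, E:2
level(A) = 1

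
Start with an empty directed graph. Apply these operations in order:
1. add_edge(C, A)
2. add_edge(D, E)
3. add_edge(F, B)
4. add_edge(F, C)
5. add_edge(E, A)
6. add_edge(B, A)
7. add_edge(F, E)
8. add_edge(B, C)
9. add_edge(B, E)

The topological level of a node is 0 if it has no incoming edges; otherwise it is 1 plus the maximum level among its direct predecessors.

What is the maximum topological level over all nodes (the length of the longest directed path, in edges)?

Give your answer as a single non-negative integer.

Answer: 3

Derivation:
Op 1: add_edge(C, A). Edges now: 1
Op 2: add_edge(D, E). Edges now: 2
Op 3: add_edge(F, B). Edges now: 3
Op 4: add_edge(F, C). Edges now: 4
Op 5: add_edge(E, A). Edges now: 5
Op 6: add_edge(B, A). Edges now: 6
Op 7: add_edge(F, E). Edges now: 7
Op 8: add_edge(B, C). Edges now: 8
Op 9: add_edge(B, E). Edges now: 9
Compute levels (Kahn BFS):
  sources (in-degree 0): D, F
  process D: level=0
    D->E: in-degree(E)=2, level(E)>=1
  process F: level=0
    F->B: in-degree(B)=0, level(B)=1, enqueue
    F->C: in-degree(C)=1, level(C)>=1
    F->E: in-degree(E)=1, level(E)>=1
  process B: level=1
    B->A: in-degree(A)=2, level(A)>=2
    B->C: in-degree(C)=0, level(C)=2, enqueue
    B->E: in-degree(E)=0, level(E)=2, enqueue
  process C: level=2
    C->A: in-degree(A)=1, level(A)>=3
  process E: level=2
    E->A: in-degree(A)=0, level(A)=3, enqueue
  process A: level=3
All levels: A:3, B:1, C:2, D:0, E:2, F:0
max level = 3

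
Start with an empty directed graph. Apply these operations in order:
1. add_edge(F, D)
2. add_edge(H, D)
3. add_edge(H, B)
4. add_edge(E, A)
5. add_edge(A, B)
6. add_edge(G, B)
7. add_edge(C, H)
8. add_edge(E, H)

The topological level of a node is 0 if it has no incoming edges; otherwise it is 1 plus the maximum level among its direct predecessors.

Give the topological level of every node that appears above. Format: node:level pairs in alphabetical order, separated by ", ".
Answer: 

Op 1: add_edge(F, D). Edges now: 1
Op 2: add_edge(H, D). Edges now: 2
Op 3: add_edge(H, B). Edges now: 3
Op 4: add_edge(E, A). Edges now: 4
Op 5: add_edge(A, B). Edges now: 5
Op 6: add_edge(G, B). Edges now: 6
Op 7: add_edge(C, H). Edges now: 7
Op 8: add_edge(E, H). Edges now: 8
Compute levels (Kahn BFS):
  sources (in-degree 0): C, E, F, G
  process C: level=0
    C->H: in-degree(H)=1, level(H)>=1
  process E: level=0
    E->A: in-degree(A)=0, level(A)=1, enqueue
    E->H: in-degree(H)=0, level(H)=1, enqueue
  process F: level=0
    F->D: in-degree(D)=1, level(D)>=1
  process G: level=0
    G->B: in-degree(B)=2, level(B)>=1
  process A: level=1
    A->B: in-degree(B)=1, level(B)>=2
  process H: level=1
    H->B: in-degree(B)=0, level(B)=2, enqueue
    H->D: in-degree(D)=0, level(D)=2, enqueue
  process B: level=2
  process D: level=2
All levels: A:1, B:2, C:0, D:2, E:0, F:0, G:0, H:1

Answer: A:1, B:2, C:0, D:2, E:0, F:0, G:0, H:1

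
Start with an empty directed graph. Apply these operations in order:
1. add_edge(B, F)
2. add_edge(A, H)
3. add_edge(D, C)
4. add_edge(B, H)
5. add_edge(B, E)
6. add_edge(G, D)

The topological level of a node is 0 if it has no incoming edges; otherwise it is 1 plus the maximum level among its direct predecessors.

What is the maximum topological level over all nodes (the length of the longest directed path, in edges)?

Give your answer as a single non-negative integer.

Answer: 2

Derivation:
Op 1: add_edge(B, F). Edges now: 1
Op 2: add_edge(A, H). Edges now: 2
Op 3: add_edge(D, C). Edges now: 3
Op 4: add_edge(B, H). Edges now: 4
Op 5: add_edge(B, E). Edges now: 5
Op 6: add_edge(G, D). Edges now: 6
Compute levels (Kahn BFS):
  sources (in-degree 0): A, B, G
  process A: level=0
    A->H: in-degree(H)=1, level(H)>=1
  process B: level=0
    B->E: in-degree(E)=0, level(E)=1, enqueue
    B->F: in-degree(F)=0, level(F)=1, enqueue
    B->H: in-degree(H)=0, level(H)=1, enqueue
  process G: level=0
    G->D: in-degree(D)=0, level(D)=1, enqueue
  process E: level=1
  process F: level=1
  process H: level=1
  process D: level=1
    D->C: in-degree(C)=0, level(C)=2, enqueue
  process C: level=2
All levels: A:0, B:0, C:2, D:1, E:1, F:1, G:0, H:1
max level = 2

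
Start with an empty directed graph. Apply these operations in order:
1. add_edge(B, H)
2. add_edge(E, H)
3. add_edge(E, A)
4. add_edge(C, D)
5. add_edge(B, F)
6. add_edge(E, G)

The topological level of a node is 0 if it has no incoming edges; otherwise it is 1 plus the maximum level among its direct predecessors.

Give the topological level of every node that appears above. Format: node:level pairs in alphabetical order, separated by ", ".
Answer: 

Op 1: add_edge(B, H). Edges now: 1
Op 2: add_edge(E, H). Edges now: 2
Op 3: add_edge(E, A). Edges now: 3
Op 4: add_edge(C, D). Edges now: 4
Op 5: add_edge(B, F). Edges now: 5
Op 6: add_edge(E, G). Edges now: 6
Compute levels (Kahn BFS):
  sources (in-degree 0): B, C, E
  process B: level=0
    B->F: in-degree(F)=0, level(F)=1, enqueue
    B->H: in-degree(H)=1, level(H)>=1
  process C: level=0
    C->D: in-degree(D)=0, level(D)=1, enqueue
  process E: level=0
    E->A: in-degree(A)=0, level(A)=1, enqueue
    E->G: in-degree(G)=0, level(G)=1, enqueue
    E->H: in-degree(H)=0, level(H)=1, enqueue
  process F: level=1
  process D: level=1
  process A: level=1
  process G: level=1
  process H: level=1
All levels: A:1, B:0, C:0, D:1, E:0, F:1, G:1, H:1

Answer: A:1, B:0, C:0, D:1, E:0, F:1, G:1, H:1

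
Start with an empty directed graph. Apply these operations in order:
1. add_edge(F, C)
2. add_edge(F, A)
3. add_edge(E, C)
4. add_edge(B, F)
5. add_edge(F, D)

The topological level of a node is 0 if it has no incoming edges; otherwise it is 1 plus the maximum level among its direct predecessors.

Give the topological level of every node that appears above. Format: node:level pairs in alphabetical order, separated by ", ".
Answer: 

Op 1: add_edge(F, C). Edges now: 1
Op 2: add_edge(F, A). Edges now: 2
Op 3: add_edge(E, C). Edges now: 3
Op 4: add_edge(B, F). Edges now: 4
Op 5: add_edge(F, D). Edges now: 5
Compute levels (Kahn BFS):
  sources (in-degree 0): B, E
  process B: level=0
    B->F: in-degree(F)=0, level(F)=1, enqueue
  process E: level=0
    E->C: in-degree(C)=1, level(C)>=1
  process F: level=1
    F->A: in-degree(A)=0, level(A)=2, enqueue
    F->C: in-degree(C)=0, level(C)=2, enqueue
    F->D: in-degree(D)=0, level(D)=2, enqueue
  process A: level=2
  process C: level=2
  process D: level=2
All levels: A:2, B:0, C:2, D:2, E:0, F:1

Answer: A:2, B:0, C:2, D:2, E:0, F:1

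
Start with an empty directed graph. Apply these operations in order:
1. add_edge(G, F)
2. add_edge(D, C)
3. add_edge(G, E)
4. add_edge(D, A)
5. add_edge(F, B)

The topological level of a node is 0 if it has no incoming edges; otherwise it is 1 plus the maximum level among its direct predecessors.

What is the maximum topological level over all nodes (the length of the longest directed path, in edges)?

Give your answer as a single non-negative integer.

Op 1: add_edge(G, F). Edges now: 1
Op 2: add_edge(D, C). Edges now: 2
Op 3: add_edge(G, E). Edges now: 3
Op 4: add_edge(D, A). Edges now: 4
Op 5: add_edge(F, B). Edges now: 5
Compute levels (Kahn BFS):
  sources (in-degree 0): D, G
  process D: level=0
    D->A: in-degree(A)=0, level(A)=1, enqueue
    D->C: in-degree(C)=0, level(C)=1, enqueue
  process G: level=0
    G->E: in-degree(E)=0, level(E)=1, enqueue
    G->F: in-degree(F)=0, level(F)=1, enqueue
  process A: level=1
  process C: level=1
  process E: level=1
  process F: level=1
    F->B: in-degree(B)=0, level(B)=2, enqueue
  process B: level=2
All levels: A:1, B:2, C:1, D:0, E:1, F:1, G:0
max level = 2

Answer: 2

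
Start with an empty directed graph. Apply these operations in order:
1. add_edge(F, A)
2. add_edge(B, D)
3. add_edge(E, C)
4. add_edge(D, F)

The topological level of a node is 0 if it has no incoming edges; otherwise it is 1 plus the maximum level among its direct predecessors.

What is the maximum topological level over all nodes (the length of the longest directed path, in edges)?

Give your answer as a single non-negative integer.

Op 1: add_edge(F, A). Edges now: 1
Op 2: add_edge(B, D). Edges now: 2
Op 3: add_edge(E, C). Edges now: 3
Op 4: add_edge(D, F). Edges now: 4
Compute levels (Kahn BFS):
  sources (in-degree 0): B, E
  process B: level=0
    B->D: in-degree(D)=0, level(D)=1, enqueue
  process E: level=0
    E->C: in-degree(C)=0, level(C)=1, enqueue
  process D: level=1
    D->F: in-degree(F)=0, level(F)=2, enqueue
  process C: level=1
  process F: level=2
    F->A: in-degree(A)=0, level(A)=3, enqueue
  process A: level=3
All levels: A:3, B:0, C:1, D:1, E:0, F:2
max level = 3

Answer: 3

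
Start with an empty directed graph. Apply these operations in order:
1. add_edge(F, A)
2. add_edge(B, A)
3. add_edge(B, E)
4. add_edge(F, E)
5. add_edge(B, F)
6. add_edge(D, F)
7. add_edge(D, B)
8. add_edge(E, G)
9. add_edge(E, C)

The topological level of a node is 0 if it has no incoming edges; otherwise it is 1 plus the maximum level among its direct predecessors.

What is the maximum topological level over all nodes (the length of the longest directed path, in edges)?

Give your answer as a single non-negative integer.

Op 1: add_edge(F, A). Edges now: 1
Op 2: add_edge(B, A). Edges now: 2
Op 3: add_edge(B, E). Edges now: 3
Op 4: add_edge(F, E). Edges now: 4
Op 5: add_edge(B, F). Edges now: 5
Op 6: add_edge(D, F). Edges now: 6
Op 7: add_edge(D, B). Edges now: 7
Op 8: add_edge(E, G). Edges now: 8
Op 9: add_edge(E, C). Edges now: 9
Compute levels (Kahn BFS):
  sources (in-degree 0): D
  process D: level=0
    D->B: in-degree(B)=0, level(B)=1, enqueue
    D->F: in-degree(F)=1, level(F)>=1
  process B: level=1
    B->A: in-degree(A)=1, level(A)>=2
    B->E: in-degree(E)=1, level(E)>=2
    B->F: in-degree(F)=0, level(F)=2, enqueue
  process F: level=2
    F->A: in-degree(A)=0, level(A)=3, enqueue
    F->E: in-degree(E)=0, level(E)=3, enqueue
  process A: level=3
  process E: level=3
    E->C: in-degree(C)=0, level(C)=4, enqueue
    E->G: in-degree(G)=0, level(G)=4, enqueue
  process C: level=4
  process G: level=4
All levels: A:3, B:1, C:4, D:0, E:3, F:2, G:4
max level = 4

Answer: 4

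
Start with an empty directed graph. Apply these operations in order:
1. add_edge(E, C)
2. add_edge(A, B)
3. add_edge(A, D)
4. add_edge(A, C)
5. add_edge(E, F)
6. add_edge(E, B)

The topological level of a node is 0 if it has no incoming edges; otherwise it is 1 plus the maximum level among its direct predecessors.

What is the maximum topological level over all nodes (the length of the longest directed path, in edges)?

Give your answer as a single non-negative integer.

Op 1: add_edge(E, C). Edges now: 1
Op 2: add_edge(A, B). Edges now: 2
Op 3: add_edge(A, D). Edges now: 3
Op 4: add_edge(A, C). Edges now: 4
Op 5: add_edge(E, F). Edges now: 5
Op 6: add_edge(E, B). Edges now: 6
Compute levels (Kahn BFS):
  sources (in-degree 0): A, E
  process A: level=0
    A->B: in-degree(B)=1, level(B)>=1
    A->C: in-degree(C)=1, level(C)>=1
    A->D: in-degree(D)=0, level(D)=1, enqueue
  process E: level=0
    E->B: in-degree(B)=0, level(B)=1, enqueue
    E->C: in-degree(C)=0, level(C)=1, enqueue
    E->F: in-degree(F)=0, level(F)=1, enqueue
  process D: level=1
  process B: level=1
  process C: level=1
  process F: level=1
All levels: A:0, B:1, C:1, D:1, E:0, F:1
max level = 1

Answer: 1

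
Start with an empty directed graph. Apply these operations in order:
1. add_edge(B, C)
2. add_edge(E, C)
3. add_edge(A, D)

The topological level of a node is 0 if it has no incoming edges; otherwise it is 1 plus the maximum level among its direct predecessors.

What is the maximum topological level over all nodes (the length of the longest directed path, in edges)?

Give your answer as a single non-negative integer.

Op 1: add_edge(B, C). Edges now: 1
Op 2: add_edge(E, C). Edges now: 2
Op 3: add_edge(A, D). Edges now: 3
Compute levels (Kahn BFS):
  sources (in-degree 0): A, B, E
  process A: level=0
    A->D: in-degree(D)=0, level(D)=1, enqueue
  process B: level=0
    B->C: in-degree(C)=1, level(C)>=1
  process E: level=0
    E->C: in-degree(C)=0, level(C)=1, enqueue
  process D: level=1
  process C: level=1
All levels: A:0, B:0, C:1, D:1, E:0
max level = 1

Answer: 1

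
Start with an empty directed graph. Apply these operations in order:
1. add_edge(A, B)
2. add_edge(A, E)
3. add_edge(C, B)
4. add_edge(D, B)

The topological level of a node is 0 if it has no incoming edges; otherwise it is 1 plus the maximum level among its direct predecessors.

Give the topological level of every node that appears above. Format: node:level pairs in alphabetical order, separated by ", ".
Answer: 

Op 1: add_edge(A, B). Edges now: 1
Op 2: add_edge(A, E). Edges now: 2
Op 3: add_edge(C, B). Edges now: 3
Op 4: add_edge(D, B). Edges now: 4
Compute levels (Kahn BFS):
  sources (in-degree 0): A, C, D
  process A: level=0
    A->B: in-degree(B)=2, level(B)>=1
    A->E: in-degree(E)=0, level(E)=1, enqueue
  process C: level=0
    C->B: in-degree(B)=1, level(B)>=1
  process D: level=0
    D->B: in-degree(B)=0, level(B)=1, enqueue
  process E: level=1
  process B: level=1
All levels: A:0, B:1, C:0, D:0, E:1

Answer: A:0, B:1, C:0, D:0, E:1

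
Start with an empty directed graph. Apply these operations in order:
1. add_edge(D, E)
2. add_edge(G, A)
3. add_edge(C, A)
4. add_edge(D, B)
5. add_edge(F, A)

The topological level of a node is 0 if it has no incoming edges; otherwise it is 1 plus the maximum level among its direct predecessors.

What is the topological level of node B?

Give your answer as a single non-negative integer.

Op 1: add_edge(D, E). Edges now: 1
Op 2: add_edge(G, A). Edges now: 2
Op 3: add_edge(C, A). Edges now: 3
Op 4: add_edge(D, B). Edges now: 4
Op 5: add_edge(F, A). Edges now: 5
Compute levels (Kahn BFS):
  sources (in-degree 0): C, D, F, G
  process C: level=0
    C->A: in-degree(A)=2, level(A)>=1
  process D: level=0
    D->B: in-degree(B)=0, level(B)=1, enqueue
    D->E: in-degree(E)=0, level(E)=1, enqueue
  process F: level=0
    F->A: in-degree(A)=1, level(A)>=1
  process G: level=0
    G->A: in-degree(A)=0, level(A)=1, enqueue
  process B: level=1
  process E: level=1
  process A: level=1
All levels: A:1, B:1, C:0, D:0, E:1, F:0, G:0
level(B) = 1

Answer: 1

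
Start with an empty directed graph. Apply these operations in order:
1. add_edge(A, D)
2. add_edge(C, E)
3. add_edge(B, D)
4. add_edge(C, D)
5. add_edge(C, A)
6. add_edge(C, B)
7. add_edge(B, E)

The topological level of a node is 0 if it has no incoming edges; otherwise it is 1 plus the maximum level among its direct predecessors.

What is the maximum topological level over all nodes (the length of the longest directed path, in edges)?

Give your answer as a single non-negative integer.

Op 1: add_edge(A, D). Edges now: 1
Op 2: add_edge(C, E). Edges now: 2
Op 3: add_edge(B, D). Edges now: 3
Op 4: add_edge(C, D). Edges now: 4
Op 5: add_edge(C, A). Edges now: 5
Op 6: add_edge(C, B). Edges now: 6
Op 7: add_edge(B, E). Edges now: 7
Compute levels (Kahn BFS):
  sources (in-degree 0): C
  process C: level=0
    C->A: in-degree(A)=0, level(A)=1, enqueue
    C->B: in-degree(B)=0, level(B)=1, enqueue
    C->D: in-degree(D)=2, level(D)>=1
    C->E: in-degree(E)=1, level(E)>=1
  process A: level=1
    A->D: in-degree(D)=1, level(D)>=2
  process B: level=1
    B->D: in-degree(D)=0, level(D)=2, enqueue
    B->E: in-degree(E)=0, level(E)=2, enqueue
  process D: level=2
  process E: level=2
All levels: A:1, B:1, C:0, D:2, E:2
max level = 2

Answer: 2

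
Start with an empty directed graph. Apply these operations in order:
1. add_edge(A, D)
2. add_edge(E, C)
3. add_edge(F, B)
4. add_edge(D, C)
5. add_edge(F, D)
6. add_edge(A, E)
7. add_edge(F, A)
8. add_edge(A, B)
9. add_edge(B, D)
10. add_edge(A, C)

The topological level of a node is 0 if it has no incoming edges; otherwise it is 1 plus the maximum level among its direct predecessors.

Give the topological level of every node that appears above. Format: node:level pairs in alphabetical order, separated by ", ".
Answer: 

Answer: A:1, B:2, C:4, D:3, E:2, F:0

Derivation:
Op 1: add_edge(A, D). Edges now: 1
Op 2: add_edge(E, C). Edges now: 2
Op 3: add_edge(F, B). Edges now: 3
Op 4: add_edge(D, C). Edges now: 4
Op 5: add_edge(F, D). Edges now: 5
Op 6: add_edge(A, E). Edges now: 6
Op 7: add_edge(F, A). Edges now: 7
Op 8: add_edge(A, B). Edges now: 8
Op 9: add_edge(B, D). Edges now: 9
Op 10: add_edge(A, C). Edges now: 10
Compute levels (Kahn BFS):
  sources (in-degree 0): F
  process F: level=0
    F->A: in-degree(A)=0, level(A)=1, enqueue
    F->B: in-degree(B)=1, level(B)>=1
    F->D: in-degree(D)=2, level(D)>=1
  process A: level=1
    A->B: in-degree(B)=0, level(B)=2, enqueue
    A->C: in-degree(C)=2, level(C)>=2
    A->D: in-degree(D)=1, level(D)>=2
    A->E: in-degree(E)=0, level(E)=2, enqueue
  process B: level=2
    B->D: in-degree(D)=0, level(D)=3, enqueue
  process E: level=2
    E->C: in-degree(C)=1, level(C)>=3
  process D: level=3
    D->C: in-degree(C)=0, level(C)=4, enqueue
  process C: level=4
All levels: A:1, B:2, C:4, D:3, E:2, F:0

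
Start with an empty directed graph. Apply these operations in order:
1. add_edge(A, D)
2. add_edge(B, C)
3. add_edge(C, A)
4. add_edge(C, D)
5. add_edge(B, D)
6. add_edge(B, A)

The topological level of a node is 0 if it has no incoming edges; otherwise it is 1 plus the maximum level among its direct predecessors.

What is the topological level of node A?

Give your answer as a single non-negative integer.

Answer: 2

Derivation:
Op 1: add_edge(A, D). Edges now: 1
Op 2: add_edge(B, C). Edges now: 2
Op 3: add_edge(C, A). Edges now: 3
Op 4: add_edge(C, D). Edges now: 4
Op 5: add_edge(B, D). Edges now: 5
Op 6: add_edge(B, A). Edges now: 6
Compute levels (Kahn BFS):
  sources (in-degree 0): B
  process B: level=0
    B->A: in-degree(A)=1, level(A)>=1
    B->C: in-degree(C)=0, level(C)=1, enqueue
    B->D: in-degree(D)=2, level(D)>=1
  process C: level=1
    C->A: in-degree(A)=0, level(A)=2, enqueue
    C->D: in-degree(D)=1, level(D)>=2
  process A: level=2
    A->D: in-degree(D)=0, level(D)=3, enqueue
  process D: level=3
All levels: A:2, B:0, C:1, D:3
level(A) = 2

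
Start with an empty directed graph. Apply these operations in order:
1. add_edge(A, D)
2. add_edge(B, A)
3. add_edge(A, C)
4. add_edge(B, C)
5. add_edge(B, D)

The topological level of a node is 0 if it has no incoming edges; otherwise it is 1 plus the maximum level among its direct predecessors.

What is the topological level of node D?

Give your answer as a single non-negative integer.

Answer: 2

Derivation:
Op 1: add_edge(A, D). Edges now: 1
Op 2: add_edge(B, A). Edges now: 2
Op 3: add_edge(A, C). Edges now: 3
Op 4: add_edge(B, C). Edges now: 4
Op 5: add_edge(B, D). Edges now: 5
Compute levels (Kahn BFS):
  sources (in-degree 0): B
  process B: level=0
    B->A: in-degree(A)=0, level(A)=1, enqueue
    B->C: in-degree(C)=1, level(C)>=1
    B->D: in-degree(D)=1, level(D)>=1
  process A: level=1
    A->C: in-degree(C)=0, level(C)=2, enqueue
    A->D: in-degree(D)=0, level(D)=2, enqueue
  process C: level=2
  process D: level=2
All levels: A:1, B:0, C:2, D:2
level(D) = 2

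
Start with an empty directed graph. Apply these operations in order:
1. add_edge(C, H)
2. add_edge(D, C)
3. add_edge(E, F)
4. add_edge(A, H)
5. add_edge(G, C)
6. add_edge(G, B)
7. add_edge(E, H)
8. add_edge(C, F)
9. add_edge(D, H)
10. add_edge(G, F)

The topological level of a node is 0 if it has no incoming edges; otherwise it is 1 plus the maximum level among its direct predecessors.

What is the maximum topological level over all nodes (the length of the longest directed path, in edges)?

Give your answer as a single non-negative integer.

Op 1: add_edge(C, H). Edges now: 1
Op 2: add_edge(D, C). Edges now: 2
Op 3: add_edge(E, F). Edges now: 3
Op 4: add_edge(A, H). Edges now: 4
Op 5: add_edge(G, C). Edges now: 5
Op 6: add_edge(G, B). Edges now: 6
Op 7: add_edge(E, H). Edges now: 7
Op 8: add_edge(C, F). Edges now: 8
Op 9: add_edge(D, H). Edges now: 9
Op 10: add_edge(G, F). Edges now: 10
Compute levels (Kahn BFS):
  sources (in-degree 0): A, D, E, G
  process A: level=0
    A->H: in-degree(H)=3, level(H)>=1
  process D: level=0
    D->C: in-degree(C)=1, level(C)>=1
    D->H: in-degree(H)=2, level(H)>=1
  process E: level=0
    E->F: in-degree(F)=2, level(F)>=1
    E->H: in-degree(H)=1, level(H)>=1
  process G: level=0
    G->B: in-degree(B)=0, level(B)=1, enqueue
    G->C: in-degree(C)=0, level(C)=1, enqueue
    G->F: in-degree(F)=1, level(F)>=1
  process B: level=1
  process C: level=1
    C->F: in-degree(F)=0, level(F)=2, enqueue
    C->H: in-degree(H)=0, level(H)=2, enqueue
  process F: level=2
  process H: level=2
All levels: A:0, B:1, C:1, D:0, E:0, F:2, G:0, H:2
max level = 2

Answer: 2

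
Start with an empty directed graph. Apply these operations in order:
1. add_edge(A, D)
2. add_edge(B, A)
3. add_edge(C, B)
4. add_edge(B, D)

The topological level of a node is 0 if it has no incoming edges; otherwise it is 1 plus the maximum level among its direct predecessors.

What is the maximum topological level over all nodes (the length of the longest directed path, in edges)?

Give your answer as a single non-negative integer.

Op 1: add_edge(A, D). Edges now: 1
Op 2: add_edge(B, A). Edges now: 2
Op 3: add_edge(C, B). Edges now: 3
Op 4: add_edge(B, D). Edges now: 4
Compute levels (Kahn BFS):
  sources (in-degree 0): C
  process C: level=0
    C->B: in-degree(B)=0, level(B)=1, enqueue
  process B: level=1
    B->A: in-degree(A)=0, level(A)=2, enqueue
    B->D: in-degree(D)=1, level(D)>=2
  process A: level=2
    A->D: in-degree(D)=0, level(D)=3, enqueue
  process D: level=3
All levels: A:2, B:1, C:0, D:3
max level = 3

Answer: 3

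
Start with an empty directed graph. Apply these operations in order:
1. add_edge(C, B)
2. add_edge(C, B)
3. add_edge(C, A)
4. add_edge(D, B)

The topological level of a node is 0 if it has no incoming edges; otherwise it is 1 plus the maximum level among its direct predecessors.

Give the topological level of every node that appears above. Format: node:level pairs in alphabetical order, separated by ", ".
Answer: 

Op 1: add_edge(C, B). Edges now: 1
Op 2: add_edge(C, B) (duplicate, no change). Edges now: 1
Op 3: add_edge(C, A). Edges now: 2
Op 4: add_edge(D, B). Edges now: 3
Compute levels (Kahn BFS):
  sources (in-degree 0): C, D
  process C: level=0
    C->A: in-degree(A)=0, level(A)=1, enqueue
    C->B: in-degree(B)=1, level(B)>=1
  process D: level=0
    D->B: in-degree(B)=0, level(B)=1, enqueue
  process A: level=1
  process B: level=1
All levels: A:1, B:1, C:0, D:0

Answer: A:1, B:1, C:0, D:0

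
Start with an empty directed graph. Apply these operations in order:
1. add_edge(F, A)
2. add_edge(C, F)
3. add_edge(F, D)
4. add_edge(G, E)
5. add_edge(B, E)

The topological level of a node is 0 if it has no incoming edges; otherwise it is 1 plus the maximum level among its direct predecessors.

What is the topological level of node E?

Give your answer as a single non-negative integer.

Answer: 1

Derivation:
Op 1: add_edge(F, A). Edges now: 1
Op 2: add_edge(C, F). Edges now: 2
Op 3: add_edge(F, D). Edges now: 3
Op 4: add_edge(G, E). Edges now: 4
Op 5: add_edge(B, E). Edges now: 5
Compute levels (Kahn BFS):
  sources (in-degree 0): B, C, G
  process B: level=0
    B->E: in-degree(E)=1, level(E)>=1
  process C: level=0
    C->F: in-degree(F)=0, level(F)=1, enqueue
  process G: level=0
    G->E: in-degree(E)=0, level(E)=1, enqueue
  process F: level=1
    F->A: in-degree(A)=0, level(A)=2, enqueue
    F->D: in-degree(D)=0, level(D)=2, enqueue
  process E: level=1
  process A: level=2
  process D: level=2
All levels: A:2, B:0, C:0, D:2, E:1, F:1, G:0
level(E) = 1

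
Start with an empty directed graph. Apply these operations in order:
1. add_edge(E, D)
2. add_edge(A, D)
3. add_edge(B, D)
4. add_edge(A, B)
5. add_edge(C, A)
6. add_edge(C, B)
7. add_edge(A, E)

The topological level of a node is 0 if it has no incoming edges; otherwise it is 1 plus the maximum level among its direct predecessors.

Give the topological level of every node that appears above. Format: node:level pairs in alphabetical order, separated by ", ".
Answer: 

Answer: A:1, B:2, C:0, D:3, E:2

Derivation:
Op 1: add_edge(E, D). Edges now: 1
Op 2: add_edge(A, D). Edges now: 2
Op 3: add_edge(B, D). Edges now: 3
Op 4: add_edge(A, B). Edges now: 4
Op 5: add_edge(C, A). Edges now: 5
Op 6: add_edge(C, B). Edges now: 6
Op 7: add_edge(A, E). Edges now: 7
Compute levels (Kahn BFS):
  sources (in-degree 0): C
  process C: level=0
    C->A: in-degree(A)=0, level(A)=1, enqueue
    C->B: in-degree(B)=1, level(B)>=1
  process A: level=1
    A->B: in-degree(B)=0, level(B)=2, enqueue
    A->D: in-degree(D)=2, level(D)>=2
    A->E: in-degree(E)=0, level(E)=2, enqueue
  process B: level=2
    B->D: in-degree(D)=1, level(D)>=3
  process E: level=2
    E->D: in-degree(D)=0, level(D)=3, enqueue
  process D: level=3
All levels: A:1, B:2, C:0, D:3, E:2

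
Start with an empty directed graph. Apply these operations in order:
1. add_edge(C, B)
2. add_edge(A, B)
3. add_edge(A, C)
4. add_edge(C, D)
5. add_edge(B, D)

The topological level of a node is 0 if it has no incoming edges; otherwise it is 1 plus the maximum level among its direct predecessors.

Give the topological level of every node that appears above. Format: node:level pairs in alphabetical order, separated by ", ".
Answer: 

Answer: A:0, B:2, C:1, D:3

Derivation:
Op 1: add_edge(C, B). Edges now: 1
Op 2: add_edge(A, B). Edges now: 2
Op 3: add_edge(A, C). Edges now: 3
Op 4: add_edge(C, D). Edges now: 4
Op 5: add_edge(B, D). Edges now: 5
Compute levels (Kahn BFS):
  sources (in-degree 0): A
  process A: level=0
    A->B: in-degree(B)=1, level(B)>=1
    A->C: in-degree(C)=0, level(C)=1, enqueue
  process C: level=1
    C->B: in-degree(B)=0, level(B)=2, enqueue
    C->D: in-degree(D)=1, level(D)>=2
  process B: level=2
    B->D: in-degree(D)=0, level(D)=3, enqueue
  process D: level=3
All levels: A:0, B:2, C:1, D:3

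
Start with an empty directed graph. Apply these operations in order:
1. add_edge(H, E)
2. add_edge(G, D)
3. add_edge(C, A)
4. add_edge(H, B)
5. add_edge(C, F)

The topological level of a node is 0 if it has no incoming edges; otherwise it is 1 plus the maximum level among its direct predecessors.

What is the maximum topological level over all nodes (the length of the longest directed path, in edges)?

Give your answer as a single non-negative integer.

Answer: 1

Derivation:
Op 1: add_edge(H, E). Edges now: 1
Op 2: add_edge(G, D). Edges now: 2
Op 3: add_edge(C, A). Edges now: 3
Op 4: add_edge(H, B). Edges now: 4
Op 5: add_edge(C, F). Edges now: 5
Compute levels (Kahn BFS):
  sources (in-degree 0): C, G, H
  process C: level=0
    C->A: in-degree(A)=0, level(A)=1, enqueue
    C->F: in-degree(F)=0, level(F)=1, enqueue
  process G: level=0
    G->D: in-degree(D)=0, level(D)=1, enqueue
  process H: level=0
    H->B: in-degree(B)=0, level(B)=1, enqueue
    H->E: in-degree(E)=0, level(E)=1, enqueue
  process A: level=1
  process F: level=1
  process D: level=1
  process B: level=1
  process E: level=1
All levels: A:1, B:1, C:0, D:1, E:1, F:1, G:0, H:0
max level = 1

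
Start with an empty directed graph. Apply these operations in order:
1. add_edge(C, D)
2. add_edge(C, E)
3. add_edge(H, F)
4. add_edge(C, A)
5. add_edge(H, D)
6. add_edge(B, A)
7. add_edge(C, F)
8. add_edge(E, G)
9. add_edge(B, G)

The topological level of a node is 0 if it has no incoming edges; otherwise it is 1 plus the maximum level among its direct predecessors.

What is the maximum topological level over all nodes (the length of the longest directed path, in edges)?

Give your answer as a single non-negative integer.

Op 1: add_edge(C, D). Edges now: 1
Op 2: add_edge(C, E). Edges now: 2
Op 3: add_edge(H, F). Edges now: 3
Op 4: add_edge(C, A). Edges now: 4
Op 5: add_edge(H, D). Edges now: 5
Op 6: add_edge(B, A). Edges now: 6
Op 7: add_edge(C, F). Edges now: 7
Op 8: add_edge(E, G). Edges now: 8
Op 9: add_edge(B, G). Edges now: 9
Compute levels (Kahn BFS):
  sources (in-degree 0): B, C, H
  process B: level=0
    B->A: in-degree(A)=1, level(A)>=1
    B->G: in-degree(G)=1, level(G)>=1
  process C: level=0
    C->A: in-degree(A)=0, level(A)=1, enqueue
    C->D: in-degree(D)=1, level(D)>=1
    C->E: in-degree(E)=0, level(E)=1, enqueue
    C->F: in-degree(F)=1, level(F)>=1
  process H: level=0
    H->D: in-degree(D)=0, level(D)=1, enqueue
    H->F: in-degree(F)=0, level(F)=1, enqueue
  process A: level=1
  process E: level=1
    E->G: in-degree(G)=0, level(G)=2, enqueue
  process D: level=1
  process F: level=1
  process G: level=2
All levels: A:1, B:0, C:0, D:1, E:1, F:1, G:2, H:0
max level = 2

Answer: 2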